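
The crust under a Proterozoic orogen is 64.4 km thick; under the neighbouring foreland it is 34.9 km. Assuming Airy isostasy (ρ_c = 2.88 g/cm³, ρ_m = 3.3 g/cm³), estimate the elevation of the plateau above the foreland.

Excess crust Δ = 64.4 km − 34.9 km = 29.5 km, split between elevation h and root r with h + r = Δ.
Airy balance ρ_c h = (ρ_m − ρ_c) r gives r = h ρ_c/(ρ_m − ρ_c), so h (1 + ρ_c/(ρ_m − ρ_c)) = Δ, i.e. h = Δ (ρ_m − ρ_c)/ρ_m.
h = 29.5 km × 0.42/3.3 = 3.75 km.

3.75 km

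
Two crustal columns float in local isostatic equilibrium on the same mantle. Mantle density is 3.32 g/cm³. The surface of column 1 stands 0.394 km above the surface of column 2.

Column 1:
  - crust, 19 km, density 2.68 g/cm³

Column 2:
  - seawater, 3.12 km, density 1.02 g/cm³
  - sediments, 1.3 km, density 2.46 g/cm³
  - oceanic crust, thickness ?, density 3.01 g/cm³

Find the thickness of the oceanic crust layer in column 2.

8.25 km

Take the compensation level at the base of the deeper column (depth z_c below the surface of column 1) and equate Σ ρ_i t_i down to z_c; mantle fills any gap and the z_c terms cancel.
Column 1: 19×2.68 + (z_c − 19)×3.32
Column 2: 0.394×0 + 3.12×1.02 + 1.3×2.46 + x×3.01 + (z_c − 0.394 − 4.42 − x)×3.32
The z_c×3.32 term appears on both sides and cancels. Collect the known terms of each column as K = Σ(ρt)_known − 3.32 × (depth of known layers): K_1 = 50.92 − 3.32×19 = −12.16; K_2 = 6.3804 − 3.32×(0.394 + 4.42) = −9.60208.
Balance: K_1 = K_2 − x×(3.32 − 3.01), so x = (K_2 − K_1)/(3.32 − 3.01) = 2.55792/0.31 = 8.25 km.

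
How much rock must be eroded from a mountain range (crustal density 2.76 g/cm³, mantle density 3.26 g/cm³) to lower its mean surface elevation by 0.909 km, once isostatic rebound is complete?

5.93 km

Net drop Δ = e − u = e − e ρ_c/ρ_m = e (ρ_m − ρ_c)/ρ_m.
e = Δ ρ_m/(ρ_m − ρ_c) = 0.909 km × 3.26/0.5 = 5.93 km.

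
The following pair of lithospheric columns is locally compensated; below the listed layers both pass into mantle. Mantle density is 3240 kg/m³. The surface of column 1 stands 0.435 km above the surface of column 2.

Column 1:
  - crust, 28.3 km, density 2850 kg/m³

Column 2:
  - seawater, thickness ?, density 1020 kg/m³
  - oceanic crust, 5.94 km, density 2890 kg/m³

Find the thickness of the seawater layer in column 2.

Take the compensation level at the base of the deeper column (depth z_c below the surface of column 1) and equate Σ ρ_i t_i down to z_c; mantle fills any gap and the z_c terms cancel.
Column 1: 28.3×2850 + (z_c − 28.3)×3240
Column 2: 0.435×0 + x×1020 + 5.94×2890 + (z_c − 0.435 − 5.94 − x)×3240
The z_c×3240 term appears on both sides and cancels. Collect the known terms of each column as K = Σ(ρt)_known − 3240 × (depth of known layers): K_1 = 80655 − 3240×28.3 = −11037; K_2 = 17166.6 − 3240×(0.435 + 5.94) = −3488.4.
Balance: K_1 = K_2 − x×(3240 − 1020), so x = (K_2 − K_1)/(3240 − 1020) = 7548.6/2220 = 3.4 km.

3.4 km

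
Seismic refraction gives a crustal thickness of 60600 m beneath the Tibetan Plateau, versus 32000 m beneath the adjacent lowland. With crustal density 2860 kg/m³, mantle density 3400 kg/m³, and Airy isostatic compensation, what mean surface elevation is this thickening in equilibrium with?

4540 m

Excess crust Δ = 60600 m − 32000 m = 28600 m, split between elevation h and root r with h + r = Δ.
Airy balance ρ_c h = (ρ_m − ρ_c) r gives r = h ρ_c/(ρ_m − ρ_c), so h (1 + ρ_c/(ρ_m − ρ_c)) = Δ, i.e. h = Δ (ρ_m − ρ_c)/ρ_m.
h = 28600 m × 540/3400 = 4540 m.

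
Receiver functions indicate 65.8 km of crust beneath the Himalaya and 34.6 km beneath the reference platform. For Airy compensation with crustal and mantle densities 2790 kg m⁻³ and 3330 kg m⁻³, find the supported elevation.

5.06 km

Excess crust Δ = 65.8 km − 34.6 km = 31.2 km, split between elevation h and root r with h + r = Δ.
Airy balance ρ_c h = (ρ_m − ρ_c) r gives r = h ρ_c/(ρ_m − ρ_c), so h (1 + ρ_c/(ρ_m − ρ_c)) = Δ, i.e. h = Δ (ρ_m − ρ_c)/ρ_m.
h = 31.2 km × 540/3330 = 5.06 km.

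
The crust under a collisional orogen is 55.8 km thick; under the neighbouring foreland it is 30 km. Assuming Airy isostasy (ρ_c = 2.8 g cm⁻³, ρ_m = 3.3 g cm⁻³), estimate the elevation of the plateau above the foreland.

3.91 km

Excess crust Δ = 55.8 km − 30 km = 25.8 km, split between elevation h and root r with h + r = Δ.
Airy balance ρ_c h = (ρ_m − ρ_c) r gives r = h ρ_c/(ρ_m − ρ_c), so h (1 + ρ_c/(ρ_m − ρ_c)) = Δ, i.e. h = Δ (ρ_m − ρ_c)/ρ_m.
h = 25.8 km × 0.5/3.3 = 3.91 km.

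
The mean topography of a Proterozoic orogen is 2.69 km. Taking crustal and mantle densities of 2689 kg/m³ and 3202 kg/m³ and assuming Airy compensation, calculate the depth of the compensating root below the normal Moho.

14.1 km

Equating mass per unit area of the two columns: the weight of the topography is balanced by the buoyancy of the root, ρ_c h = (ρ_m − ρ_c) r.
r = h · ρ_c / (ρ_m − ρ_c) = 2.69 km × 2689 / (3202 − 2689) = 14.1 km.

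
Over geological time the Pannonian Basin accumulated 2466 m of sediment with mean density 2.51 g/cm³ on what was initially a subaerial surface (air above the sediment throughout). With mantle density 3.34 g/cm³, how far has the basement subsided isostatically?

1850 m

Subaerial load: s = t ρ_sed / ρ_m = 2466 m × 2.51/3.34 = 1850 m.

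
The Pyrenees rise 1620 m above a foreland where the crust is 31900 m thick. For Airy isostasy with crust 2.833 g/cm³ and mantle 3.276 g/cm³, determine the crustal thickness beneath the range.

Root depth r = h ρ_c / (ρ_m − ρ_c) = 1620 m × 2.833 / 0.443 = 10360 m.
Total thickness = T + h + r = 31900 m + 1620 m + 10360 m = 43900 m.

43900 m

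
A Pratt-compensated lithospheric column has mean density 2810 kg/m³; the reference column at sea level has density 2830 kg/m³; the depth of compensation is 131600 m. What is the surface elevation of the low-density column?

ρ_ref D = ρ (D + h) → h = D (ρ_ref − ρ)/ρ.
h = 131600 m × (2830 − 2810)/2810 = 937 m.

937 m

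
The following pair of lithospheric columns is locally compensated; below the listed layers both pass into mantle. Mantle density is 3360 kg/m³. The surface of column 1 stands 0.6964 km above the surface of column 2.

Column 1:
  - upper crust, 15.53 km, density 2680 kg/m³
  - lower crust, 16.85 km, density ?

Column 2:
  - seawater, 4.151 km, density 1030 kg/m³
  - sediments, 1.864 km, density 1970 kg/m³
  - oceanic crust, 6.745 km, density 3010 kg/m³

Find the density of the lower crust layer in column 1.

2980 kg/m³

Take the compensation level at the base of the deeper column (depth z_c below the surface of column 1) and equate Σ ρ_i t_i down to z_c; mantle fills any gap and the z_c terms cancel.
Column 1: 15.53×2680 + 16.85×ρ + (z_c − 32.38)×3360
Column 2: 0.6964×0 + 4.151×1030 + 1.864×1970 + 6.745×3010 + (z_c − 0.6964 − 12.76)×3360
The z_c×3360 term appears on both sides and cancels. Collect the known terms of each column as K = Σ(ρt)_known − 3360 × (depth of known layers): K_1 = 41620.4 − 3360×32.38 = −67176.4; K_2 = 28250.06 − 3360×(0.6964 + 12.76) = −16963.444.
Balance: K_1 + 16.85×ρ = K_2, so ρ = (K_2 − K_1)/16.85 = 50213/16.85 = 2980 kg/m³.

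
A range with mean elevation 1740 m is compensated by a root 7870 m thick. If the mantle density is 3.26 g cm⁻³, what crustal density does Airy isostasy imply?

ρ_c h = (ρ_m − ρ_c) r → ρ_c (h + r) = ρ_m r → ρ_c = ρ_m r / (h + r).
ρ_c = 3.26 × 7870 m / (1740 m + 7870 m) = 2.67 g cm⁻³.

2.67 g cm⁻³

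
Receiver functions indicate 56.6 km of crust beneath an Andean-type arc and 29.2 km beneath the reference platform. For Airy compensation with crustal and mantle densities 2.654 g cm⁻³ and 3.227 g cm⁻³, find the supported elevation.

4.87 km

Excess crust Δ = 56.6 km − 29.2 km = 27.4 km, split between elevation h and root r with h + r = Δ.
Airy balance ρ_c h = (ρ_m − ρ_c) r gives r = h ρ_c/(ρ_m − ρ_c), so h (1 + ρ_c/(ρ_m − ρ_c)) = Δ, i.e. h = Δ (ρ_m − ρ_c)/ρ_m.
h = 27.4 km × 0.573/3.227 = 4.87 km.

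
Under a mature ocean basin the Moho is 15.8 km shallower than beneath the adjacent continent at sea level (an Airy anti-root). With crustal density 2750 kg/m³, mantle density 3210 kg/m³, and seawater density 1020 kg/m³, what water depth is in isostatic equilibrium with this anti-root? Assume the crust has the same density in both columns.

4.2 km

Replacing a thickness d of crust by seawater at the top must be balanced by replacing crust with mantle at the base: d (ρ_c − ρ_w) = a (ρ_m − ρ_c).
d = a (ρ_m − ρ_c)/(ρ_c − ρ_w) = 15.8 km × 460/1730 = 4.2 km.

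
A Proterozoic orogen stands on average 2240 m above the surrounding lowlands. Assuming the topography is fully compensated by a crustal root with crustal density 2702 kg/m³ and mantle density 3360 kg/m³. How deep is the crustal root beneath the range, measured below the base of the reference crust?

Balancing pressure at the compensation depth: the weight of the topography is balanced by the buoyancy of the root, ρ_c h = (ρ_m − ρ_c) r.
r = h · ρ_c / (ρ_m − ρ_c) = 2240 m × 2702 / (3360 − 2702) = 9200 m.

9200 m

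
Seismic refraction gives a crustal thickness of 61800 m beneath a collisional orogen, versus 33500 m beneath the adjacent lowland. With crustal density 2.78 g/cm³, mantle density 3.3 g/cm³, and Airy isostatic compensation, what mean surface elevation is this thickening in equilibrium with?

Excess crust Δ = 61800 m − 33500 m = 28300 m, split between elevation h and root r with h + r = Δ.
Airy balance ρ_c h = (ρ_m − ρ_c) r gives r = h ρ_c/(ρ_m − ρ_c), so h (1 + ρ_c/(ρ_m − ρ_c)) = Δ, i.e. h = Δ (ρ_m − ρ_c)/ρ_m.
h = 28300 m × 0.52/3.3 = 4460 m.

4460 m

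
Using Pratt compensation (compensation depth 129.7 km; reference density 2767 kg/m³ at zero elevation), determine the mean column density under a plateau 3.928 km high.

Pratt balance: ρ_ref D = ρ (D + h).
ρ = ρ_ref D/(D + h) = 2767 × 129.7 km/(129.7 km + 3.928 km) = 2690 kg/m³.

2690 kg/m³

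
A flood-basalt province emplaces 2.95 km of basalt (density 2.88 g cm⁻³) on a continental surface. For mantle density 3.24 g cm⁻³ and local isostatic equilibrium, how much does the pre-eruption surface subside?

Subaerial loading: s = t ρ_load / ρ_m.
s = 2.95 km × 2.88/3.24 = 2.62 km.

2.62 km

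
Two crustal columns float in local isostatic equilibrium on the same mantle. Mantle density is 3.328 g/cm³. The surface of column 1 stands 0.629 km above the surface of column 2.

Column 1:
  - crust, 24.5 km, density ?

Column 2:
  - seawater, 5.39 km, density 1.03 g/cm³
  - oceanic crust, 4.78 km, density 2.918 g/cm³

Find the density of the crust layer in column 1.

Take the compensation level at the base of the deeper column (depth z_c below the surface of column 1) and equate Σ ρ_i t_i down to z_c; mantle fills any gap and the z_c terms cancel.
Column 1: 24.5×ρ + (z_c − 24.5)×3.328
Column 2: 0.629×0 + 5.39×1.03 + 4.78×2.918 + (z_c − 0.629 − 10.17)×3.328
The z_c×3.328 term appears on both sides and cancels. Collect the known terms of each column as K = Σ(ρt)_known − 3.328 × (depth of known layers): K_1 = 0 − 3.328×24.5 = −81.536; K_2 = 19.49974 − 3.328×(0.629 + 10.17) = −16.439332.
Balance: K_1 + 24.5×ρ = K_2, so ρ = (K_2 − K_1)/24.5 = 65.0967/24.5 = 2.66 g/cm³.

2.66 g/cm³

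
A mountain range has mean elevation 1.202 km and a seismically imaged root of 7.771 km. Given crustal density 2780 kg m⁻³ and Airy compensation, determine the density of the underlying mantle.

3210 kg m⁻³

Airy balance: ρ_c h = (ρ_m − ρ_c) r → ρ_m = ρ_c (1 + h/r).
ρ_m = 2780 × (1 + 1.202 km/7.771 km) = 3210 kg m⁻³.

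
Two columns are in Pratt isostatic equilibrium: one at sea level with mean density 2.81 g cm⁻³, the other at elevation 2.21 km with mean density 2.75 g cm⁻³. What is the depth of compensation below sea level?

101 km

ρ_ref D = ρ (D + h) → D (ρ_ref − ρ) = ρ h.
D = ρ h/(ρ_ref − ρ) = 2.75 × 2.21 km/(2.81 − 2.75) = 101 km.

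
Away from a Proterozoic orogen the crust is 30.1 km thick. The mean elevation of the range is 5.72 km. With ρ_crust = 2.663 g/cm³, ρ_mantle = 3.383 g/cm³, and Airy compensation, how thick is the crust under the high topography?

57 km

Root depth r = h ρ_c / (ρ_m − ρ_c) = 5.72 km × 2.663 / 0.72 = 21.16 km.
Total thickness = T + h + r = 30.1 km + 5.72 km + 21.16 km = 57 km.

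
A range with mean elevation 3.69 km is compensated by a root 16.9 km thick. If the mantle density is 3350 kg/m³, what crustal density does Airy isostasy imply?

2750 kg/m³

ρ_c h = (ρ_m − ρ_c) r → ρ_c (h + r) = ρ_m r → ρ_c = ρ_m r / (h + r).
ρ_c = 3350 × 16.9 km / (3.69 km + 16.9 km) = 2750 kg/m³.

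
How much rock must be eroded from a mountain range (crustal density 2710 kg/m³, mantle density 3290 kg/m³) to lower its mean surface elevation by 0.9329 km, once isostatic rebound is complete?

Net drop Δ = e − u = e − e ρ_c/ρ_m = e (ρ_m − ρ_c)/ρ_m.
e = Δ ρ_m/(ρ_m − ρ_c) = 0.9329 km × 3290/580 = 5.29 km.

5.29 km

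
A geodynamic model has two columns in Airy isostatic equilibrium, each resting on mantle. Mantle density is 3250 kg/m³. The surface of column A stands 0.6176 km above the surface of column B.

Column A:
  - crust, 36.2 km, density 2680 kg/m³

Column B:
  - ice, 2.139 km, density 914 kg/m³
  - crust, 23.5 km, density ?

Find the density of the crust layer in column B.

Take the compensation level at the base of the deeper column (depth z_c below the surface of column A) and equate Σ ρ_i t_i down to z_c; mantle fills any gap and the z_c terms cancel.
Column A: 36.2×2680 + (z_c − 36.2)×3250
Column B: 0.6176×0 + 2.139×914 + 23.5×ρ + (z_c − 0.6176 − 25.639)×3250
The z_c×3250 term appears on both sides and cancels. Collect the known terms of each column as K = Σ(ρt)_known − 3250 × (depth of known layers): K_A = 97016 − 3250×36.2 = −20634; K_B = 1955.046 − 3250×(0.6176 + 25.639) = −83378.904.
Balance: K_A = K_B + 23.5×ρ, so ρ = (K_A − K_B)/23.5 = 62744.9/23.5 = 2670 kg/m³.

2670 kg/m³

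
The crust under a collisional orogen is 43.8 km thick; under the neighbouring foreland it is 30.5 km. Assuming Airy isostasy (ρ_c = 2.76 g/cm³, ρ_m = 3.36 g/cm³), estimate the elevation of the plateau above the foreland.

Excess crust Δ = 43.8 km − 30.5 km = 13.3 km, split between elevation h and root r with h + r = Δ.
Airy balance ρ_c h = (ρ_m − ρ_c) r gives r = h ρ_c/(ρ_m − ρ_c), so h (1 + ρ_c/(ρ_m − ρ_c)) = Δ, i.e. h = Δ (ρ_m − ρ_c)/ρ_m.
h = 13.3 km × 0.6/3.36 = 2.38 km.

2.38 km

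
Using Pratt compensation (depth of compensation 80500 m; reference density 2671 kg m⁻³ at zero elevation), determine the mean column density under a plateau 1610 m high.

Pratt balance: ρ_ref D = ρ (D + h).
ρ = ρ_ref D/(D + h) = 2671 × 80500 m/(80500 m + 1610 m) = 2620 kg m⁻³.

2620 kg m⁻³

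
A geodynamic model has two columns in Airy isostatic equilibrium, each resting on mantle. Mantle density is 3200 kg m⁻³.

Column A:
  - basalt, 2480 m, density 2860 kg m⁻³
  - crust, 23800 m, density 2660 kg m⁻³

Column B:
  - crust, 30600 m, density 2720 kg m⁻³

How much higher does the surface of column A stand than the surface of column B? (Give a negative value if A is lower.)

For any compensation level in the mantle, the mantle terms cancel and isostasy reduces to e = (Σt_A − Σt_B) − (Σ(ρt)_A − Σ(ρt)_B) / ρ_m.
Σt_A = 26280 m; Σt_B = 30600 m; Σ(ρt)_A = 70400800; Σ(ρt)_B = 83232000 (in m·kg m⁻³).
e = (26280 − 30600) − (70400800 − 83232000) / 3200 = −310 m.

−310 m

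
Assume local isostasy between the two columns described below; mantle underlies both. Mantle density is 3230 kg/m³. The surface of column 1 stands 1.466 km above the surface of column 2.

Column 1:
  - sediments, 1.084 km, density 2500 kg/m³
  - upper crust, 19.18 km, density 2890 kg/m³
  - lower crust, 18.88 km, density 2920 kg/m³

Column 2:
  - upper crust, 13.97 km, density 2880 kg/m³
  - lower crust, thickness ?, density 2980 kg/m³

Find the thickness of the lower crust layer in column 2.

Take the compensation level at the base of the deeper column (depth z_c below the surface of column 1) and equate Σ ρ_i t_i down to z_c; mantle fills any gap and the z_c terms cancel.
Column 1: 1.084×2500 + 19.18×2890 + 18.88×2920 + (z_c − 39.144)×3230
Column 2: 1.466×0 + 13.97×2880 + x×2980 + (z_c − 1.466 − 13.97 − x)×3230
The z_c×3230 term appears on both sides and cancels. Collect the known terms of each column as K = Σ(ρt)_known − 3230 × (depth of known layers): K_1 = 113269.8 − 3230×39.144 = −13165.32; K_2 = 40233.6 − 3230×(1.466 + 13.97) = −9624.68.
Balance: K_1 = K_2 − x×(3230 − 2980), so x = (K_2 − K_1)/(3230 − 2980) = 3540.64/250 = 14.2 km.

14.2 km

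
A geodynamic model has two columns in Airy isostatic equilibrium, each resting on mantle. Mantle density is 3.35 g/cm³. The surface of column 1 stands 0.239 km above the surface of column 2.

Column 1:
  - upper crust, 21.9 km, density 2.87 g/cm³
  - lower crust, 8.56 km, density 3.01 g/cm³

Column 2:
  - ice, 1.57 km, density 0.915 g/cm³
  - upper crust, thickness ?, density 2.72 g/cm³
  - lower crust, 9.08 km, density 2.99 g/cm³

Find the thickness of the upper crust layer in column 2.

Take the compensation level at the base of the deeper column (depth z_c below the surface of column 1) and equate Σ ρ_i t_i down to z_c; mantle fills any gap and the z_c terms cancel.
Column 1: 21.9×2.87 + 8.56×3.01 + (z_c − 30.46)×3.35
Column 2: 0.239×0 + 1.57×0.915 + x×2.72 + 9.08×2.99 + (z_c − 0.239 − 10.65 − x)×3.35
The z_c×3.35 term appears on both sides and cancels. Collect the known terms of each column as K = Σ(ρt)_known − 3.35 × (depth of known layers): K_1 = 88.6186 − 3.35×30.46 = −13.4224; K_2 = 28.58575 − 3.35×(0.239 + 10.65) = −7.8924.
Balance: K_1 = K_2 − x×(3.35 − 2.72), so x = (K_2 − K_1)/(3.35 − 2.72) = 5.53/0.63 = 8.78 km.

8.78 km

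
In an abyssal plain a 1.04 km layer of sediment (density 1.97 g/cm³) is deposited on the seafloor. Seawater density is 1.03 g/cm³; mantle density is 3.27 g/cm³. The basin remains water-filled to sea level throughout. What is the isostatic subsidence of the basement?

0.436 km

Submarine loading: the sediment displaces seawater, and the subsidence is in turn flooded, so s (ρ_m − ρ_w) = t (ρ_sed − ρ_w).
s = 1.04 km × (1.97 − 1.03) / (3.27 − 1.03) = 0.436 km.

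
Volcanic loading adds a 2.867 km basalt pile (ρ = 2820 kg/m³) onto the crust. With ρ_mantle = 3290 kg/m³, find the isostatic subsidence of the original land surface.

2.46 km

Subaerial loading: s = t ρ_load / ρ_m.
s = 2.867 km × 2820/3290 = 2.46 km.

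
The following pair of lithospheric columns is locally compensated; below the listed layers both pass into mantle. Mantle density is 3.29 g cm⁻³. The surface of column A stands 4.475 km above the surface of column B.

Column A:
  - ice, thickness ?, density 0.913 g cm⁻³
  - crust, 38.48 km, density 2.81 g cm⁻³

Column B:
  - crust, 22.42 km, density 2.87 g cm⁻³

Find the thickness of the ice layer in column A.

2.38 km

Take the compensation level at the base of the deeper column (depth z_c below the surface of column A) and equate Σ ρ_i t_i down to z_c; mantle fills any gap and the z_c terms cancel.
Column A: x×0.913 + 38.48×2.81 + (z_c − 38.48 − x)×3.29
Column B: 4.475×0 + 22.42×2.87 + (z_c − 4.475 − 22.42)×3.29
The z_c×3.29 term appears on both sides and cancels. Collect the known terms of each column as K = Σ(ρt)_known − 3.29 × (depth of known layers): K_A = 108.1288 − 3.29×38.48 = −18.4704; K_B = 64.3454 − 3.29×(4.475 + 22.42) = −24.13915.
Balance: K_A − x×(3.29 − 0.913) = K_B, so x = (K_A − K_B)/(3.29 − 0.913) = 5.66875/2.377 = 2.38 km.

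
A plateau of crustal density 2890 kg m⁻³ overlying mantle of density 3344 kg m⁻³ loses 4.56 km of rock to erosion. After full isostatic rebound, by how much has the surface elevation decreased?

Rebound u = e ρ_c/ρ_m = 4.56 km × 2890/3344 = 3.941 km.
Net surface drop = e − u = 4.56 km − 3.941 km = e (ρ_m − ρ_c)/ρ_m = 0.619 km.

0.619 km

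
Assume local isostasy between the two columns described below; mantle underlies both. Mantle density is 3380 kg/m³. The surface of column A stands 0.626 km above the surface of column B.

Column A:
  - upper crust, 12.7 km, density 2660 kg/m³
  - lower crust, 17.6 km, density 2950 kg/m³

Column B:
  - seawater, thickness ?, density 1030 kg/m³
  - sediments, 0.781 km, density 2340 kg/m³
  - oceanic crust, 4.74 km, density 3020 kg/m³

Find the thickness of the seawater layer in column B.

5.14 km

Take the compensation level at the base of the deeper column (depth z_c below the surface of column A) and equate Σ ρ_i t_i down to z_c; mantle fills any gap and the z_c terms cancel.
Column A: 12.7×2660 + 17.6×2950 + (z_c − 30.3)×3380
Column B: 0.626×0 + x×1030 + 0.781×2340 + 4.74×3020 + (z_c − 0.626 − 5.521 − x)×3380
The z_c×3380 term appears on both sides and cancels. Collect the known terms of each column as K = Σ(ρt)_known − 3380 × (depth of known layers): K_A = 85702 − 3380×30.3 = −16712; K_B = 16142.34 − 3380×(0.626 + 5.521) = −4634.52.
Balance: K_A = K_B − x×(3380 − 1030), so x = (K_B − K_A)/(3380 − 1030) = 12077.5/2350 = 5.14 km.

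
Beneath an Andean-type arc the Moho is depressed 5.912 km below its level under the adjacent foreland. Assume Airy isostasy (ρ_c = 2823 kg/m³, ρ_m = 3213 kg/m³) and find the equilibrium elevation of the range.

0.817 km

Isostatic balance requires: ρ_c h = (ρ_m − ρ_c) r.
h = r (ρ_m − ρ_c) / ρ_c = 5.912 km × (3213 − 2823) / 2823 = 0.817 km.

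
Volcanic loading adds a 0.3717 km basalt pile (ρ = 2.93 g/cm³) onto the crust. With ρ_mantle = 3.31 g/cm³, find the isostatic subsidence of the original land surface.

Subaerial loading: s = t ρ_load / ρ_m.
s = 0.3717 km × 2.93/3.31 = 0.329 km.

0.329 km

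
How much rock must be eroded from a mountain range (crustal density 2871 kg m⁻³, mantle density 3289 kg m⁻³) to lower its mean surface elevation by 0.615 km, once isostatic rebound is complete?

Net drop Δ = e − u = e − e ρ_c/ρ_m = e (ρ_m − ρ_c)/ρ_m.
e = Δ ρ_m/(ρ_m − ρ_c) = 0.615 km × 3289/418 = 4.84 km.

4.84 km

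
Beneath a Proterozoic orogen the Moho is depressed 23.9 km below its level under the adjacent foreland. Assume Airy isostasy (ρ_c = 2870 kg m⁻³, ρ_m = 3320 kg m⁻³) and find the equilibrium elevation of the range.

3.75 km

Balancing pressure at the compensation depth: ρ_c h = (ρ_m − ρ_c) r.
h = r (ρ_m − ρ_c) / ρ_c = 23.9 km × (3320 − 2870) / 2870 = 3.75 km.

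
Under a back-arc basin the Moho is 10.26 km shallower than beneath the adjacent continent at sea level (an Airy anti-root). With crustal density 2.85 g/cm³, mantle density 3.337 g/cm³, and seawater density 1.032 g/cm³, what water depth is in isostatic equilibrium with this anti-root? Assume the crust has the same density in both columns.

Replacing a thickness d of crust by seawater at the top must be balanced by replacing crust with mantle at the base: d (ρ_c − ρ_w) = a (ρ_m − ρ_c).
d = a (ρ_m − ρ_c)/(ρ_c − ρ_w) = 10.26 km × 0.487/1.818 = 2.75 km.

2.75 km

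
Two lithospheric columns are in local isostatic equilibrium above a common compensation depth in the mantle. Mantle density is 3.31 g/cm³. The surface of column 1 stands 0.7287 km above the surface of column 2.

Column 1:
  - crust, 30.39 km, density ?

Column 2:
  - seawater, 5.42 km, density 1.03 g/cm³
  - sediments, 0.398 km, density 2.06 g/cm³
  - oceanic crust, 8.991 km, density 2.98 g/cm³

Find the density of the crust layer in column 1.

Take the compensation level at the base of the deeper column (depth z_c below the surface of column 1) and equate Σ ρ_i t_i down to z_c; mantle fills any gap and the z_c terms cancel.
Column 1: 30.39×ρ + (z_c − 30.39)×3.31
Column 2: 0.7287×0 + 5.42×1.03 + 0.398×2.06 + 8.991×2.98 + (z_c − 0.7287 − 14.809)×3.31
The z_c×3.31 term appears on both sides and cancels. Collect the known terms of each column as K = Σ(ρt)_known − 3.31 × (depth of known layers): K_1 = 0 − 3.31×30.39 = −100.5909; K_2 = 33.19566 − 3.31×(0.7287 + 14.809) = −18.234127.
Balance: K_1 + 30.39×ρ = K_2, so ρ = (K_2 − K_1)/30.39 = 82.3568/30.39 = 2.71 g/cm³.

2.71 g/cm³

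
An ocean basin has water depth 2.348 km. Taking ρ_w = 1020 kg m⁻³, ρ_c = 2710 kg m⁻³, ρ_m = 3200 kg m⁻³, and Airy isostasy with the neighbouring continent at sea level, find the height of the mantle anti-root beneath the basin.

8.1 km

Isostatic balance requires: replacing crust with seawater at the top is compensated by replacing crust with mantle at the base: d (ρ_c − ρ_w) = a (ρ_m − ρ_c).
a = d (ρ_c − ρ_w)/(ρ_m − ρ_c) = 2.348 km × 1690/490 = 8.1 km.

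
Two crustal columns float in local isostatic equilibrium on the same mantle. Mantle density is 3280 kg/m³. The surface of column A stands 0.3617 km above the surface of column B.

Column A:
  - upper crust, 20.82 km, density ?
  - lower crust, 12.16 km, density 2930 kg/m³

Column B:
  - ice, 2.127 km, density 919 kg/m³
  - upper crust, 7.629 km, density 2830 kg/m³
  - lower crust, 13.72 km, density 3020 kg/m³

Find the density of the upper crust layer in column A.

Take the compensation level at the base of the deeper column (depth z_c below the surface of column A) and equate Σ ρ_i t_i down to z_c; mantle fills any gap and the z_c terms cancel.
Column A: 20.82×ρ + 12.16×2930 + (z_c − 32.98)×3280
Column B: 0.3617×0 + 2.127×919 + 7.629×2830 + 13.72×3020 + (z_c − 0.3617 − 23.476)×3280
The z_c×3280 term appears on both sides and cancels. Collect the known terms of each column as K = Σ(ρt)_known − 3280 × (depth of known layers): K_A = 35628.8 − 3280×32.98 = −72545.6; K_B = 64979.183 − 3280×(0.3617 + 23.476) = −13208.473.
Balance: K_A + 20.82×ρ = K_B, so ρ = (K_B − K_A)/20.82 = 59337.1/20.82 = 2850 kg/m³.

2850 kg/m³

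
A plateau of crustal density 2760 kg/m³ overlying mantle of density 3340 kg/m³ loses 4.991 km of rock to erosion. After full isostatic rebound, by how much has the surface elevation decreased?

0.867 km

Rebound u = e ρ_c/ρ_m = 4.991 km × 2760/3340 = 4.124 km.
Net surface drop = e − u = 4.991 km − 4.124 km = e (ρ_m − ρ_c)/ρ_m = 0.867 km.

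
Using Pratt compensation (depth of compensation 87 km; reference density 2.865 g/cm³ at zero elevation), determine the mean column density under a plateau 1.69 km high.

2.81 g/cm³

Pratt balance: ρ_ref D = ρ (D + h).
ρ = ρ_ref D/(D + h) = 2.865 × 87 km/(87 km + 1.69 km) = 2.81 g/cm³.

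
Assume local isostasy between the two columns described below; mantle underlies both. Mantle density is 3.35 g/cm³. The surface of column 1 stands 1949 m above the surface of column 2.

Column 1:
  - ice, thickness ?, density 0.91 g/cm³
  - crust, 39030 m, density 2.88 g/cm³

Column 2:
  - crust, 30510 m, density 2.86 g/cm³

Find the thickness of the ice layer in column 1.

Take the compensation level at the base of the deeper column (depth z_c below the surface of column 1) and equate Σ ρ_i t_i down to z_c; mantle fills any gap and the z_c terms cancel.
Column 1: x×0.91 + 39030×2.88 + (z_c − 39030 − x)×3.35
Column 2: 1949×0 + 30510×2.86 + (z_c − 1949 − 30510)×3.35
The z_c×3.35 term appears on both sides and cancels. Collect the known terms of each column as K = Σ(ρt)_known − 3.35 × (depth of known layers): K_1 = 112406.4 − 3.35×39030 = −18344.1; K_2 = 87258.6 − 3.35×(1949 + 30510) = −21479.05.
Balance: K_1 − x×(3.35 − 0.91) = K_2, so x = (K_1 − K_2)/(3.35 − 0.91) = 3134.95/2.44 = 1280 m.

1280 m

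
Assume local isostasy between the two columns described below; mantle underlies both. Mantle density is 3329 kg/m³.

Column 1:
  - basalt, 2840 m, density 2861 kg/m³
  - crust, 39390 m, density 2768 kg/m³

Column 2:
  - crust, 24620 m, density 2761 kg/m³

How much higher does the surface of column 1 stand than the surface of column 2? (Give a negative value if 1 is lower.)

For any compensation level in the mantle, the mantle terms cancel and isostasy reduces to e = (Σt_1 − Σt_2) − (Σ(ρt)_1 − Σ(ρt)_2) / ρ_m.
Σt_1 = 42230 m; Σt_2 = 24620 m; Σ(ρt)_1 = 117156760; Σ(ρt)_2 = 67975820 (in m·kg/m³).
e = (42230 − 24620) − (117156760 − 67975820) / 3329 = 2840 m.

2840 m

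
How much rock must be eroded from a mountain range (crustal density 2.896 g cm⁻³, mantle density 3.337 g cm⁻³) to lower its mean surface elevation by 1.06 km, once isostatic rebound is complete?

8.02 km

Net drop Δ = e − u = e − e ρ_c/ρ_m = e (ρ_m − ρ_c)/ρ_m.
e = Δ ρ_m/(ρ_m − ρ_c) = 1.06 km × 3.337/0.441 = 8.02 km.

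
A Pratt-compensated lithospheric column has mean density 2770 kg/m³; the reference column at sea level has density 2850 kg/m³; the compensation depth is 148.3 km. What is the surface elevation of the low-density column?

ρ_ref D = ρ (D + h) → h = D (ρ_ref − ρ)/ρ.
h = 148.3 km × (2850 − 2770)/2770 = 4.28 km.

4.28 km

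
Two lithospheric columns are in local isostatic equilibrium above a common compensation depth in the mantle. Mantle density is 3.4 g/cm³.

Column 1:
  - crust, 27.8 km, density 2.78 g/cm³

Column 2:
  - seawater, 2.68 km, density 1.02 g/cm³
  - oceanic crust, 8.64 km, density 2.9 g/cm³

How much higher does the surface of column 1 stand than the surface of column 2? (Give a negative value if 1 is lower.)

For any compensation level in the mantle, the mantle terms cancel and isostasy reduces to e = (Σt_1 − Σt_2) − (Σ(ρt)_1 − Σ(ρt)_2) / ρ_m.
Σt_1 = 27.8 km; Σt_2 = 11.32 km; Σ(ρt)_1 = 77.284; Σ(ρt)_2 = 27.7896 (in km·g/cm³).
e = (27.8 − 11.32) − (77.284 − 27.7896) / 3.4 = 1.92 km.

1.92 km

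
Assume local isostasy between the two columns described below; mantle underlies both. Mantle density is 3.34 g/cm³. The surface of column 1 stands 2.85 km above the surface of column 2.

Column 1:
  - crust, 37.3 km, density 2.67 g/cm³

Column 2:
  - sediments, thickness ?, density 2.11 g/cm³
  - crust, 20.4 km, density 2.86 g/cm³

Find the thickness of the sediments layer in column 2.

Take the compensation level at the base of the deeper column (depth z_c below the surface of column 1) and equate Σ ρ_i t_i down to z_c; mantle fills any gap and the z_c terms cancel.
Column 1: 37.3×2.67 + (z_c − 37.3)×3.34
Column 2: 2.85×0 + x×2.11 + 20.4×2.86 + (z_c − 2.85 − 20.4 − x)×3.34
The z_c×3.34 term appears on both sides and cancels. Collect the known terms of each column as K = Σ(ρt)_known − 3.34 × (depth of known layers): K_1 = 99.591 − 3.34×37.3 = −24.991; K_2 = 58.344 − 3.34×(2.85 + 20.4) = −19.311.
Balance: K_1 = K_2 − x×(3.34 − 2.11), so x = (K_2 − K_1)/(3.34 − 2.11) = 5.68/1.23 = 4.62 km.

4.62 km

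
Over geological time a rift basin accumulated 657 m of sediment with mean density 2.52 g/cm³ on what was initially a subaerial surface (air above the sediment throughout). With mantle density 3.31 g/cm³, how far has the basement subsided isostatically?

Subaerial load: s = t ρ_sed / ρ_m = 657 m × 2.52/3.31 = 500 m.

500 m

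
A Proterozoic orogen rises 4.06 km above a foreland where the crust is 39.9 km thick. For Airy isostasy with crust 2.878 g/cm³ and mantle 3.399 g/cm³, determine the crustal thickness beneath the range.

Root depth r = h ρ_c / (ρ_m − ρ_c) = 4.06 km × 2.878 / 0.521 = 22.43 km.
Total thickness = T + h + r = 39.9 km + 4.06 km + 22.43 km = 66.4 km.

66.4 km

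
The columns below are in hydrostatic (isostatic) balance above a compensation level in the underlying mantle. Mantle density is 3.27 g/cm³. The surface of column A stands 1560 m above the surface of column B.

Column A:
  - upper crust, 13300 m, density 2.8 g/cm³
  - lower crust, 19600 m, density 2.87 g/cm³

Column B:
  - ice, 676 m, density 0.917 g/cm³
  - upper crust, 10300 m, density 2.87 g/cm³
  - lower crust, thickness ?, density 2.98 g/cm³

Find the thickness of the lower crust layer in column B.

11300 m

Take the compensation level at the base of the deeper column (depth z_c below the surface of column A) and equate Σ ρ_i t_i down to z_c; mantle fills any gap and the z_c terms cancel.
Column A: 13300×2.8 + 19600×2.87 + (z_c − 32900)×3.27
Column B: 1560×0 + 676×0.917 + 10300×2.87 + x×2.98 + (z_c − 1560 − 10976 − x)×3.27
The z_c×3.27 term appears on both sides and cancels. Collect the known terms of each column as K = Σ(ρt)_known − 3.27 × (depth of known layers): K_A = 93492 − 3.27×32900 = −14091; K_B = 30180.892 − 3.27×(1560 + 10976) = −10811.828.
Balance: K_A = K_B − x×(3.27 − 2.98), so x = (K_B − K_A)/(3.27 − 2.98) = 3279.17/0.29 = 11300 m.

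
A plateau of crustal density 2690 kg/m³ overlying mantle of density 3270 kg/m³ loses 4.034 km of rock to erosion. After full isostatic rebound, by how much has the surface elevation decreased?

0.716 km

Rebound u = e ρ_c/ρ_m = 4.034 km × 2690/3270 = 3.318 km.
Net surface drop = e − u = 4.034 km − 3.318 km = e (ρ_m − ρ_c)/ρ_m = 0.716 km.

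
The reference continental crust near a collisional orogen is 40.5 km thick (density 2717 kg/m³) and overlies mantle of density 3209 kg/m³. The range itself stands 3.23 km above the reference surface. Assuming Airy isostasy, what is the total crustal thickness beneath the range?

Root depth r = h ρ_c / (ρ_m − ρ_c) = 3.23 km × 2717 / 492 = 17.84 km.
Total thickness = T + h + r = 40.5 km + 3.23 km + 17.84 km = 61.6 km.

61.6 km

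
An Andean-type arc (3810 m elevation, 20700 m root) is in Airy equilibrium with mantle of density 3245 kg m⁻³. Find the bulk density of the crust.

ρ_c h = (ρ_m − ρ_c) r → ρ_c (h + r) = ρ_m r → ρ_c = ρ_m r / (h + r).
ρ_c = 3245 × 20700 m / (3810 m + 20700 m) = 2740 kg m⁻³.

2740 kg m⁻³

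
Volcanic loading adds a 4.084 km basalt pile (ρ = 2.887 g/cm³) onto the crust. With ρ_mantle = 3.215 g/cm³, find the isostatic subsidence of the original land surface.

Subaerial loading: s = t ρ_load / ρ_m.
s = 4.084 km × 2.887/3.215 = 3.67 km.

3.67 km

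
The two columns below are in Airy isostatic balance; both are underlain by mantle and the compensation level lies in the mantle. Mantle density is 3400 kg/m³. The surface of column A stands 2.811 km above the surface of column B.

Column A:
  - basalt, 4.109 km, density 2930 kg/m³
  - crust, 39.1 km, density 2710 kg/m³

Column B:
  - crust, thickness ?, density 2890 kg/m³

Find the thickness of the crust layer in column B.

Take the compensation level at the base of the deeper column (depth z_c below the surface of column A) and equate Σ ρ_i t_i down to z_c; mantle fills any gap and the z_c terms cancel.
Column A: 4.109×2930 + 39.1×2710 + (z_c − 43.209)×3400
Column B: 2.811×0 + x×2890 + (z_c − 2.811 − 0 − x)×3400
The z_c×3400 term appears on both sides and cancels. Collect the known terms of each column as K = Σ(ρt)_known − 3400 × (depth of known layers): K_A = 118000.37 − 3400×43.209 = −28910.23; K_B = 0 − 3400×(2.811 + 0) = −9557.4.
Balance: K_A = K_B − x×(3400 − 2890), so x = (K_B − K_A)/(3400 − 2890) = 19352.8/510 = 37.9 km.

37.9 km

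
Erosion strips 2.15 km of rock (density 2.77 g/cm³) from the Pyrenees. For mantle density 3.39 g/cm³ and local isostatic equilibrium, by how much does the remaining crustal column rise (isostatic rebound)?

1.76 km

Unloading: uplift u = e ρ_c/ρ_m = 2.15 km × 2.77/3.39 = 1.76 km.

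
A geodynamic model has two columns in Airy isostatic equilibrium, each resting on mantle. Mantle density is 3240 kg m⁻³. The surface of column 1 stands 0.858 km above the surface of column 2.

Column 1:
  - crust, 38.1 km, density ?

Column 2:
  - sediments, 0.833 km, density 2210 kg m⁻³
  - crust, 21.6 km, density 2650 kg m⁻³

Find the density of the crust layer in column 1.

Take the compensation level at the base of the deeper column (depth z_c below the surface of column 1) and equate Σ ρ_i t_i down to z_c; mantle fills any gap and the z_c terms cancel.
Column 1: 38.1×ρ + (z_c − 38.1)×3240
Column 2: 0.858×0 + 0.833×2210 + 21.6×2650 + (z_c − 0.858 − 22.433)×3240
The z_c×3240 term appears on both sides and cancels. Collect the known terms of each column as K = Σ(ρt)_known − 3240 × (depth of known layers): K_1 = 0 − 3240×38.1 = −123444; K_2 = 59080.93 − 3240×(0.858 + 22.433) = −16381.91.
Balance: K_1 + 38.1×ρ = K_2, so ρ = (K_2 − K_1)/38.1 = 107062/38.1 = 2810 kg m⁻³.

2810 kg m⁻³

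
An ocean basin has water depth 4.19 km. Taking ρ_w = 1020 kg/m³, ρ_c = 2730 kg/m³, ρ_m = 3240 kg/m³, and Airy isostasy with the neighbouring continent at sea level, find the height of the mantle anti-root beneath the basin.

For local isostatic compensation: replacing crust with seawater at the top is compensated by replacing crust with mantle at the base: d (ρ_c − ρ_w) = a (ρ_m − ρ_c).
a = d (ρ_c − ρ_w)/(ρ_m − ρ_c) = 4.19 km × 1710/510 = 14 km.

14 km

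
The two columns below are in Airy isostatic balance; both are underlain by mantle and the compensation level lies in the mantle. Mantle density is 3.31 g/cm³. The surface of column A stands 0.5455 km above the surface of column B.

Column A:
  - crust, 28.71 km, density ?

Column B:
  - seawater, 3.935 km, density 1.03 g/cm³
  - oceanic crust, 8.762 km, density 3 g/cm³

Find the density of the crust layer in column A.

2.84 g/cm³

Take the compensation level at the base of the deeper column (depth z_c below the surface of column A) and equate Σ ρ_i t_i down to z_c; mantle fills any gap and the z_c terms cancel.
Column A: 28.71×ρ + (z_c − 28.71)×3.31
Column B: 0.5455×0 + 3.935×1.03 + 8.762×3 + (z_c − 0.5455 − 12.697)×3.31
The z_c×3.31 term appears on both sides and cancels. Collect the known terms of each column as K = Σ(ρt)_known − 3.31 × (depth of known layers): K_A = 0 − 3.31×28.71 = −95.0301; K_B = 30.33905 − 3.31×(0.5455 + 12.697) = −13.493625.
Balance: K_A + 28.71×ρ = K_B, so ρ = (K_B − K_A)/28.71 = 81.5365/28.71 = 2.84 g/cm³.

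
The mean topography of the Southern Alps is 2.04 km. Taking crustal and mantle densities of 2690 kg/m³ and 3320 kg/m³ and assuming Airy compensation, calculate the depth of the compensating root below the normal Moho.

8.71 km

For local isostatic compensation: the weight of the topography is balanced by the buoyancy of the root, ρ_c h = (ρ_m − ρ_c) r.
r = h · ρ_c / (ρ_m − ρ_c) = 2.04 km × 2690 / (3320 − 2690) = 8.71 km.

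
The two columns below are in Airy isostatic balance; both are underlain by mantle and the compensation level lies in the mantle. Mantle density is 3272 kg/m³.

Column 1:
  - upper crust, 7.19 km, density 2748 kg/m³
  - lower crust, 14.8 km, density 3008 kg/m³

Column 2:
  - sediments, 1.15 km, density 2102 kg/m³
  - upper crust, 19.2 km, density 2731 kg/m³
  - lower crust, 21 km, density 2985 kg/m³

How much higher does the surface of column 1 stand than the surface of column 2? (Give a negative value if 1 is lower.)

For any compensation level in the mantle, the mantle terms cancel and isostasy reduces to e = (Σt_1 − Σt_2) − (Σ(ρt)_1 − Σ(ρt)_2) / ρ_m.
Σt_1 = 21.99 km; Σt_2 = 41.35 km; Σ(ρt)_1 = 64276.52; Σ(ρt)_2 = 117537.5 (in km·kg/m³).
e = (21.99 − 41.35) − (64276.52 − 117537.5) / 3272 = −3.08 km.

−3.08 km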